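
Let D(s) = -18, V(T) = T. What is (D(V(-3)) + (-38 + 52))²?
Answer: 16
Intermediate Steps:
(D(V(-3)) + (-38 + 52))² = (-18 + (-38 + 52))² = (-18 + 14)² = (-4)² = 16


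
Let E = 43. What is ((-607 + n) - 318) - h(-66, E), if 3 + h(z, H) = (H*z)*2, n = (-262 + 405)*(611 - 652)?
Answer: -1109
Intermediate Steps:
n = -5863 (n = 143*(-41) = -5863)
h(z, H) = -3 + 2*H*z (h(z, H) = -3 + (H*z)*2 = -3 + 2*H*z)
((-607 + n) - 318) - h(-66, E) = ((-607 - 5863) - 318) - (-3 + 2*43*(-66)) = (-6470 - 318) - (-3 - 5676) = -6788 - 1*(-5679) = -6788 + 5679 = -1109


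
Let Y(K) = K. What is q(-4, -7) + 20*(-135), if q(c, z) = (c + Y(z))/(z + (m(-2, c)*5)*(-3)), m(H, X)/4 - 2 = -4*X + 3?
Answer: -3420889/1267 ≈ -2700.0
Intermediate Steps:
m(H, X) = 20 - 16*X (m(H, X) = 8 + 4*(-4*X + 3) = 8 + 4*(3 - 4*X) = 8 + (12 - 16*X) = 20 - 16*X)
q(c, z) = (c + z)/(-300 + z + 240*c) (q(c, z) = (c + z)/(z + ((20 - 16*c)*5)*(-3)) = (c + z)/(z + (100 - 80*c)*(-3)) = (c + z)/(z + (-300 + 240*c)) = (c + z)/(-300 + z + 240*c))
q(-4, -7) + 20*(-135) = (-4 - 7)/(-300 - 7 + 240*(-4)) + 20*(-135) = -11/(-300 - 7 - 960) - 2700 = -11/(-1267) - 2700 = -1/1267*(-11) - 2700 = 11/1267 - 2700 = -3420889/1267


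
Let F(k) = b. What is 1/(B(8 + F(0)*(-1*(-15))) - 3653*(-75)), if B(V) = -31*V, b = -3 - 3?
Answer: 1/276517 ≈ 3.6164e-6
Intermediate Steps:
b = -6
F(k) = -6
1/(B(8 + F(0)*(-1*(-15))) - 3653*(-75)) = 1/(-31*(8 - (-6)*(-15)) - 3653*(-75)) = 1/(-31*(8 - 6*15) + 273975) = 1/(-31*(8 - 90) + 273975) = 1/(-31*(-82) + 273975) = 1/(2542 + 273975) = 1/276517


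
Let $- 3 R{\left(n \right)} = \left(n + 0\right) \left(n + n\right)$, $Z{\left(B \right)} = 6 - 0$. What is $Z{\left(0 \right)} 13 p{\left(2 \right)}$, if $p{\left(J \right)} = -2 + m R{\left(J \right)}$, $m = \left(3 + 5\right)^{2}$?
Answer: $-13468$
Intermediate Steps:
$Z{\left(B \right)} = 6$ ($Z{\left(B \right)} = 6 + 0 = 6$)
$R{\left(n \right)} = - \frac{2 n^{2}}{3}$ ($R{\left(n \right)} = - \frac{\left(n + 0\right) \left(n + n\right)}{3} = - \frac{n 2 n}{3} = - \frac{2 n^{2}}{3}$)
$m = 64$ ($m = 8^{2} = 64$)
$p{\left(J \right)} = -2 - \frac{128 J^{2}}{3}$ ($p{\left(J \right)} = -2 + 64 \left(- \frac{2 J^{2}}{3}\right) = -2 - \frac{128 J^{2}}{3}$)
$Z{\left(0 \right)} 13 p{\left(2 \right)} = 6 \cdot 13 \left(-2 - \frac{128 \cdot 2^{2}}{3}\right) = 78 \left(-2 - \frac{512}{3}\right) = 78 \left(- \frac{518}{3}\right) = -13468$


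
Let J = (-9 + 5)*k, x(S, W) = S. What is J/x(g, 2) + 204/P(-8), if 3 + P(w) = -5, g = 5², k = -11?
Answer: -1187/50 ≈ -23.740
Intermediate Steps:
g = 25
J = 44 (J = (-9 + 5)*(-11) = -4*(-11) = 44)
P(w) = -8 (P(w) = -3 - 5 = -8)
J/x(g, 2) + 204/P(-8) = 44/25 + 204/(-8) = 44*(1/25) + 204*(-⅛) = 44/25 - 51/2 = -1187/50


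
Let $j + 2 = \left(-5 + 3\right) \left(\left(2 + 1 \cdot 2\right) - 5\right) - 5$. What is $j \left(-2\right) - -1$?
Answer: $11$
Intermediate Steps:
$j = -5$ ($j = -2 - \left(5 - \left(-5 + 3\right) \left(\left(2 + 1 \cdot 2\right) - 5\right)\right) = -2 - \left(5 + 2 \left(\left(2 + 2\right) - 5\right)\right) = -2 - \left(5 + 2 \left(4 - 5\right)\right) = -2 - 3 = -5$)
$j \left(-2\right) - -1 = \left(-5\right) \left(-2\right) - -1 = 10 + 1 = 11$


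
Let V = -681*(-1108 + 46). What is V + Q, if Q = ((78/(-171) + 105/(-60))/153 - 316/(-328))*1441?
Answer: 1036339788263/1430244 ≈ 7.2459e+5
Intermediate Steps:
V = 723222 (V = -681*(-1062) = 723222)
Q = 1955862095/1430244 (Q = ((78*(-1/171) + 105*(-1/60))*(1/153) - 316*(-1/328))*1441 = ((-26/57 - 7/4)*(1/153) + 79/82)*1441 = (-503/228*1/153 + 79/82)*1441 = (-503/34884 + 79/82)*1441 = (1357295/1430244)*1441 = 1955862095/1430244 ≈ 1367.5)
V + Q = 723222 + 1955862095/1430244 = 1036339788263/1430244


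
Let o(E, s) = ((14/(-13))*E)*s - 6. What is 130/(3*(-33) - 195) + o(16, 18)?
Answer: -605015/1911 ≈ -316.60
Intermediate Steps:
o(E, s) = -6 - 14*E*s/13 (o(E, s) = ((14*(-1/13))*E)*s - 6 = (-14*E/13)*s - 6 = -14*E*s/13 - 6 = -6 - 14*E*s/13)
130/(3*(-33) - 195) + o(16, 18) = 130/(3*(-33) - 195) + (-6 - 14/13*16*18) = 130/(-99 - 195) + (-6 - 4032/13) = 130/(-294) - 4110/13 = 130*(-1/294) - 4110/13 = -65/147 - 4110/13 = -605015/1911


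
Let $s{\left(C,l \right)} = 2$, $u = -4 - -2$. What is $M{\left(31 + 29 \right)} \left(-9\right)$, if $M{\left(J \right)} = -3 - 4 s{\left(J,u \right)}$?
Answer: $99$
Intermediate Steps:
$u = -2$ ($u = -4 + 2 = -2$)
$M{\left(J \right)} = -11$ ($M{\left(J \right)} = -3 - 8 = -11$)
$M{\left(31 + 29 \right)} \left(-9\right) = \left(-11\right) \left(-9\right) = 99$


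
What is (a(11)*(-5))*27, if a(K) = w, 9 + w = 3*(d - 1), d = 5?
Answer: -405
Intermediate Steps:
w = 3 (w = -9 + 3*(5 - 1) = -9 + 3*4 = -9 + 12 = 3)
a(K) = 3
(a(11)*(-5))*27 = (3*(-5))*27 = -15*27 = -405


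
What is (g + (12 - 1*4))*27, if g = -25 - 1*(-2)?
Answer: -405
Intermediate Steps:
g = -23 (g = -25 + 2 = -23)
(g + (12 - 1*4))*27 = (-23 + (12 - 1*4))*27 = (-23 + (12 - 4))*27 = (-23 + 8)*27 = -15*27 = -405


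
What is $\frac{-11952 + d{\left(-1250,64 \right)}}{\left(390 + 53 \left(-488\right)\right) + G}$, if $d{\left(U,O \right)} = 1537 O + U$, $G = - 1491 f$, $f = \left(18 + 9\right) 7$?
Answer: $- \frac{85166}{307273} \approx -0.27717$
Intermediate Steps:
$f = 189$ ($f = 27 \cdot 7 = 189$)
$G = -281799$ ($G = \left(-1491\right) 189 = -281799$)
$d{\left(U,O \right)} = U + 1537 O$
$\frac{-11952 + d{\left(-1250,64 \right)}}{\left(390 + 53 \left(-488\right)\right) + G} = \frac{-11952 + \left(-1250 + 1537 \cdot 64\right)}{\left(390 + 53 \left(-488\right)\right) - 281799} = \frac{-11952 + \left(-1250 + 98368\right)}{\left(390 - 25864\right) - 281799} = \frac{-11952 + 97118}{-25474 - 281799} = \frac{85166}{-307273} = 85166 \left(- \frac{1}{307273}\right) = - \frac{85166}{307273}$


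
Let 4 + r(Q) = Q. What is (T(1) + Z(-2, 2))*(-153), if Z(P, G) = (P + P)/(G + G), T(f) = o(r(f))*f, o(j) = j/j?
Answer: 0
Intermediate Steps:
r(Q) = -4 + Q
o(j) = 1
T(f) = f (T(f) = 1*f = f)
Z(P, G) = P/G (Z(P, G) = (2*P)/((2*G)) = (2*P)*(1/(2*G)) = P/G)
(T(1) + Z(-2, 2))*(-153) = (1 - 2/2)*(-153) = (1 - 2*½)*(-153) = (1 - 1)*(-153) = 0*(-153) = 0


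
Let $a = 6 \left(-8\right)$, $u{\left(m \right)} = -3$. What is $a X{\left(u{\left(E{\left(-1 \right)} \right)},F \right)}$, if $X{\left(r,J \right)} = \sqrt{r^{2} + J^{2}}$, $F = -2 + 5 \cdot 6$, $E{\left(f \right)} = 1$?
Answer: $- 48 \sqrt{793} \approx -1351.7$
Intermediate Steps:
$F = 28$ ($F = -2 + 30 = 28$)
$a = -48$
$X{\left(r,J \right)} = \sqrt{J^{2} + r^{2}}$
$a X{\left(u{\left(E{\left(-1 \right)} \right)},F \right)} = - 48 \sqrt{28^{2} + \left(-3\right)^{2}} = - 48 \sqrt{784 + 9} = - 48 \sqrt{793}$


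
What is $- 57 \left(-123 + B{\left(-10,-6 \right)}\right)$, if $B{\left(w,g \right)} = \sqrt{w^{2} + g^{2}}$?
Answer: $7011 - 114 \sqrt{34} \approx 6346.3$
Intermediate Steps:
$B{\left(w,g \right)} = \sqrt{g^{2} + w^{2}}$
$- 57 \left(-123 + B{\left(-10,-6 \right)}\right) = - 57 \left(-123 + \sqrt{\left(-6\right)^{2} + \left(-10\right)^{2}}\right) = - 57 \left(-123 + \sqrt{36 + 100}\right) = - 57 \left(-123 + \sqrt{136}\right) = - 57 \left(-123 + 2 \sqrt{34}\right) = 7011 - 114 \sqrt{34}$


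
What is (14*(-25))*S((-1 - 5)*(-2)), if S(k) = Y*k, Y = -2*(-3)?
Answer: -25200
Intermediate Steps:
Y = 6
S(k) = 6*k
(14*(-25))*S((-1 - 5)*(-2)) = (14*(-25))*(6*((-1 - 5)*(-2))) = -2100*(-6*(-2)) = -2100*12 = -350*72 = -25200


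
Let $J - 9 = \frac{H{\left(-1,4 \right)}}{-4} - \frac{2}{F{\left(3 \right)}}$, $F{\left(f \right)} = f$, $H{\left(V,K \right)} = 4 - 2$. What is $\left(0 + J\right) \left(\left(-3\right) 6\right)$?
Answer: $-141$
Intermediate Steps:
$H{\left(V,K \right)} = 2$ ($H{\left(V,K \right)} = 4 - 2 = 2$)
$J = \frac{47}{6}$ ($J = 9 + \left(\frac{2}{-4} - \frac{2}{3}\right) = 9 + \left(2 \left(- \frac{1}{4}\right) - \frac{2}{3}\right) = 9 - \frac{7}{6} = \frac{47}{6} \approx 7.8333$)
$\left(0 + J\right) \left(\left(-3\right) 6\right) = \left(0 + \frac{47}{6}\right) \left(\left(-3\right) 6\right) = \frac{47}{6} \left(-18\right) = -141$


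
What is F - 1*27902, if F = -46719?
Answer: -74621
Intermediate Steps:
F - 1*27902 = -46719 - 1*27902 = -46719 - 27902 = -74621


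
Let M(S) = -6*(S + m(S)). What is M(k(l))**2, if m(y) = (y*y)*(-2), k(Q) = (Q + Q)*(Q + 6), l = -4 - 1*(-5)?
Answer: 5143824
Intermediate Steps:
l = 1 (l = -4 + 5 = 1)
k(Q) = 2*Q*(6 + Q) (k(Q) = (2*Q)*(6 + Q) = 2*Q*(6 + Q))
m(y) = -2*y**2 (m(y) = y**2*(-2) = -2*y**2)
M(S) = -6*S + 12*S**2 (M(S) = -6*(S - 2*S**2) = -6*S + 12*S**2)
M(k(l))**2 = (6*(2*1*(6 + 1))*(-1 + 2*(2*1*(6 + 1))))**2 = (6*(2*1*7)*(-1 + 2*(2*1*7)))**2 = (6*14*(-1 + 2*14))**2 = (6*14*(-1 + 28))**2 = (6*14*27)**2 = 2268**2 = 5143824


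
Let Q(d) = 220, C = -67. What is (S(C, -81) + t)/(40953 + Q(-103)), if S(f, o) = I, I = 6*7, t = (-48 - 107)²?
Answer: 24067/41173 ≈ 0.58453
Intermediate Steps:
t = 24025 (t = (-155)² = 24025)
I = 42
S(f, o) = 42
(S(C, -81) + t)/(40953 + Q(-103)) = (42 + 24025)/(40953 + 220) = 24067/41173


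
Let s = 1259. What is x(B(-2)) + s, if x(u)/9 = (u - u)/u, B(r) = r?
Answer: 1259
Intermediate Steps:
x(u) = 0 (x(u) = 9*((u - u)/u) = 9*(0/u) = 9*0 = 0)
x(B(-2)) + s = 0 + 1259 = 1259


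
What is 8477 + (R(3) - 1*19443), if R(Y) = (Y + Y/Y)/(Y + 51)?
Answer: -296080/27 ≈ -10966.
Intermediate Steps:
R(Y) = (1 + Y)/(51 + Y) (R(Y) = (Y + 1)/(51 + Y) = (1 + Y)/(51 + Y))
8477 + (R(3) - 1*19443) = 8477 + ((1 + 3)/(51 + 3) - 1*19443) = 8477 + (4/54 - 19443) = 8477 + ((1/54)*4 - 19443) = 8477 + (2/27 - 19443) = 8477 - 524959/27 = -296080/27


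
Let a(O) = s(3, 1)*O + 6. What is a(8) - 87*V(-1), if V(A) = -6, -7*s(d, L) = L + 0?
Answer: 3688/7 ≈ 526.86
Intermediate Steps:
s(d, L) = -L/7 (s(d, L) = -(L + 0)/7 = -L/7)
a(O) = 6 - O/7 (a(O) = (-1/7*1)*O + 6 = -O/7 + 6 = 6 - O/7)
a(8) - 87*V(-1) = (6 - 1/7*8) - 87*(-6) = (6 - 8/7) + 522 = 34/7 + 522 = 3688/7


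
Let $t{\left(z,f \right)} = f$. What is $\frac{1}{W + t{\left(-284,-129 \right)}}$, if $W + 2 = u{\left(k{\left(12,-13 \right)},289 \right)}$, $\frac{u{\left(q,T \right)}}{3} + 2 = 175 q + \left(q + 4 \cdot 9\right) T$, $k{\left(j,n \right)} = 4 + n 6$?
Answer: $- \frac{1}{71933} \approx -1.3902 \cdot 10^{-5}$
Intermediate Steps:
$k{\left(j,n \right)} = 4 + 6 n$
$u{\left(q,T \right)} = -6 + 525 q + 3 T \left(36 + q\right)$ ($u{\left(q,T \right)} = -6 + 3 \left(175 q + \left(q + 4 \cdot 9\right) T\right) = -6 + 3 \left(175 q + \left(q + 36\right) T\right) = -6 + 3 \left(175 q + \left(36 + q\right) T\right) = -6 + 3 \left(175 q + T \left(36 + q\right)\right) = -6 + \left(525 q + 3 T \left(36 + q\right)\right) = -6 + 525 q + 3 T \left(36 + q\right)$)
$W = -71804$ ($W = -2 + \left(-6 + 108 \cdot 289 + 525 \left(4 + 6 \left(-13\right)\right) + 3 \cdot 289 \left(4 + 6 \left(-13\right)\right)\right) = -2 + \left(-6 + 31212 + 525 \left(4 - 78\right) + 3 \cdot 289 \left(4 - 78\right)\right) = -2 + \left(-6 + 31212 + 525 \left(-74\right) + 3 \cdot 289 \left(-74\right)\right) = -2 - 71802 = -71804$)
$\frac{1}{W + t{\left(-284,-129 \right)}} = \frac{1}{-71804 - 129} = \frac{1}{-71933} = - \frac{1}{71933}$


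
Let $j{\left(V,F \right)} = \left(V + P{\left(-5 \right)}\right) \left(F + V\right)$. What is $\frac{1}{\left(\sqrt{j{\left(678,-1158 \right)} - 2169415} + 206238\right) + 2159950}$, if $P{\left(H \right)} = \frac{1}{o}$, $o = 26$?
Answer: $\frac{30760444}{72785025900827} - \frac{i \sqrt{421633615}}{72785025900827} \approx 4.2262 \cdot 10^{-7} - 2.8211 \cdot 10^{-10} i$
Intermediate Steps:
$P{\left(H \right)} = \frac{1}{26}$
$j{\left(V,F \right)} = \left(\frac{1}{26} + V\right) \left(F + V\right)$ ($j{\left(V,F \right)} = \left(V + \frac{1}{26}\right) \left(F + V\right) = \left(\frac{1}{26} + V\right) \left(F + V\right)$)
$\frac{1}{\left(\sqrt{j{\left(678,-1158 \right)} - 2169415} + 206238\right) + 2159950} = \frac{1}{\left(\sqrt{\left(678^{2} + \frac{1}{26} \left(-1158\right) + \frac{1}{26} \cdot 678 - 785124\right) - 2169415} + 206238\right) + 2159950} = \frac{1}{\left(\sqrt{\left(459684 - \frac{579}{13} + \frac{339}{13} - 785124\right) - 2169415} + 206238\right) + 2159950} = \frac{1}{\left(\sqrt{- \frac{4230960}{13} - 2169415} + 206238\right) + 2159950} = \frac{1}{\left(\sqrt{- \frac{32433355}{13}} + 206238\right) + 2159950} = \frac{1}{\left(\frac{i \sqrt{421633615}}{13} + 206238\right) + 2159950} = \frac{1}{\left(206238 + \frac{i \sqrt{421633615}}{13}\right) + 2159950} = \frac{1}{2366188 + \frac{i \sqrt{421633615}}{13}}$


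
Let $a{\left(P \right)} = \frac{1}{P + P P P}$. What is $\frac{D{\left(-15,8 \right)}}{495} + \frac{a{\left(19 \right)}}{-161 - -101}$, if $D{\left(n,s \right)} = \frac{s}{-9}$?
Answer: $- \frac{220393}{122565960} \approx -0.0017982$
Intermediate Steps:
$D{\left(n,s \right)} = - \frac{s}{9}$ ($D{\left(n,s \right)} = s \left(- \frac{1}{9}\right) = - \frac{s}{9}$)
$a{\left(P \right)} = \frac{1}{P + P^{3}}$ ($a{\left(P \right)} = \frac{1}{P + P^{2} P} = \frac{1}{P + P^{3}}$)
$\frac{D{\left(-15,8 \right)}}{495} + \frac{a{\left(19 \right)}}{-161 - -101} = \frac{\left(- \frac{1}{9}\right) 8}{495} + \frac{1}{\left(19 + 19^{3}\right) \left(-161 - -101\right)} = \left(- \frac{8}{9}\right) \frac{1}{495} + \frac{1}{\left(19 + 6859\right) \left(-161 + 101\right)} = - \frac{8}{4455} + \frac{1}{6878 \left(-60\right)} = - \frac{8}{4455} + \frac{1}{6878} \left(- \frac{1}{60}\right) = - \frac{8}{4455} - \frac{1}{412680} = - \frac{220393}{122565960}$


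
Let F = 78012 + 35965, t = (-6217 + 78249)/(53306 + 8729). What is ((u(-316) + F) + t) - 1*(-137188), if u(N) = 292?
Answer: 15599207027/62035 ≈ 2.5146e+5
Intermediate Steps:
t = 72032/62035 ≈ 1.1612
F = 113977
((u(-316) + F) + t) - 1*(-137188) = ((292 + 113977) + 72032/62035) - 1*(-137188) = (114269 + 72032/62035) + 137188 = 7088749447/62035 + 137188 = 15599207027/62035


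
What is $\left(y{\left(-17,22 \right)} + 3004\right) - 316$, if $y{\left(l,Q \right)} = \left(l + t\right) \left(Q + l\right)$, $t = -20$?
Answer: $2503$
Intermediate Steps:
$y{\left(l,Q \right)} = \left(-20 + l\right) \left(Q + l\right)$ ($y{\left(l,Q \right)} = \left(l - 20\right) \left(Q + l\right) = \left(-20 + l\right) \left(Q + l\right)$)
$\left(y{\left(-17,22 \right)} + 3004\right) - 316 = \left(\left(\left(-17\right)^{2} - 440 - -340 + 22 \left(-17\right)\right) + 3004\right) - 316 = \left(\left(289 - 440 + 340 - 374\right) + 3004\right) - 316 = \left(-185 + 3004\right) - 316 = 2819 - 316 = 2503$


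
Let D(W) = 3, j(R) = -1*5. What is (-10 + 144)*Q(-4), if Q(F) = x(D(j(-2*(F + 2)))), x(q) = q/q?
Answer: 134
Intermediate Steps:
j(R) = -5
x(q) = 1
Q(F) = 1
(-10 + 144)*Q(-4) = (-10 + 144)*1 = 134*1 = 134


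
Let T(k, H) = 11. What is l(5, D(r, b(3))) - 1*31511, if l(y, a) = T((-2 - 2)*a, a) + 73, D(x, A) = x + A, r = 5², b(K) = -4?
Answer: -31427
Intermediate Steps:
r = 25
D(x, A) = A + x
l(y, a) = 84 (l(y, a) = 11 + 73 = 84)
l(5, D(r, b(3))) - 1*31511 = 84 - 1*31511 = 84 - 31511 = -31427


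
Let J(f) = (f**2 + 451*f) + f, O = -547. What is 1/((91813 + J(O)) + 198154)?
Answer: 1/341932 ≈ 2.9246e-6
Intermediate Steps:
J(f) = f**2 + 452*f
1/((91813 + J(O)) + 198154) = 1/((91813 - 547*(452 - 547)) + 198154) = 1/((91813 - 547*(-95)) + 198154) = 1/((91813 + 51965) + 198154) = 1/(143778 + 198154) = 1/341932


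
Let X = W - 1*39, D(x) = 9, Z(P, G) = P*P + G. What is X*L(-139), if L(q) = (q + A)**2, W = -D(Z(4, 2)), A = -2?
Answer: -954288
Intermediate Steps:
Z(P, G) = G + P**2 (Z(P, G) = P**2 + G = G + P**2)
W = -9 (W = -1*9 = -9)
X = -48 (X = -9 - 1*39 = -9 - 39 = -48)
L(q) = (-2 + q)**2 (L(q) = (q - 2)**2 = (-2 + q)**2)
X*L(-139) = -48*(-2 - 139)**2 = -48*(-141)**2 = -48*19881 = -954288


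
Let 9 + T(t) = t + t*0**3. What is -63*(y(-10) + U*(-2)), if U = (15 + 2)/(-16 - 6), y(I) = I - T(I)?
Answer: -7308/11 ≈ -664.36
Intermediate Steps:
T(t) = -9 + t (T(t) = -9 + (t + t*0**3) = -9 + (t + t*0) = -9 + (t + 0) = -9 + t)
y(I) = 9 (y(I) = I - (-9 + I) = I + (9 - I) = 9)
U = -17/22 (U = 17/(-22) = 17*(-1/22) = -17/22 ≈ -0.77273)
-63*(y(-10) + U*(-2)) = -63*(9 - 17/22*(-2)) = -63*(9 + 17/11) = -63*116/11 = -7308/11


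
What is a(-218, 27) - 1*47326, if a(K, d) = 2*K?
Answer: -47762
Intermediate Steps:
a(-218, 27) - 1*47326 = 2*(-218) - 1*47326 = -436 - 47326 = -47762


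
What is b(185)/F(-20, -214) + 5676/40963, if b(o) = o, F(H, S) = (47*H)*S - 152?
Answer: 1148499563/8233890704 ≈ 0.13948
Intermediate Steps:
F(H, S) = -152 + 47*H*S (F(H, S) = 47*H*S - 152 = -152 + 47*H*S)
b(185)/F(-20, -214) + 5676/40963 = 185/(-152 + 47*(-20)*(-214)) + 5676/40963 = 185/(-152 + 201160) + 5676*(1/40963) = 185/201008 + 5676/40963 = 1148499563/8233890704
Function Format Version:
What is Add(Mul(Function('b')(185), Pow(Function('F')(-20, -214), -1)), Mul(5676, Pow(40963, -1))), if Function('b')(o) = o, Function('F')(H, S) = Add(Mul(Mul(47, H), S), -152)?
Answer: Rational(1148499563, 8233890704) ≈ 0.13948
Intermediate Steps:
Function('F')(H, S) = Add(-152, Mul(47, H, S)) (Function('F')(H, S) = Add(Mul(47, H, S), -152) = Add(-152, Mul(47, H, S)))
Add(Mul(Function('b')(185), Pow(Function('F')(-20, -214), -1)), Mul(5676, Pow(40963, -1))) = Add(Mul(185, Pow(Add(-152, Mul(47, -20, -214)), -1)), Mul(5676, Pow(40963, -1))) = Add(Mul(185, Pow(Add(-152, 201160), -1)), Mul(5676, Rational(1, 40963))) = Add(Mul(185, Pow(201008, -1)), Rational(5676, 40963)) = Add(Mul(185, Rational(1, 201008)), Rational(5676, 40963)) = Add(Rational(185, 201008), Rational(5676, 40963)) = Rational(1148499563, 8233890704)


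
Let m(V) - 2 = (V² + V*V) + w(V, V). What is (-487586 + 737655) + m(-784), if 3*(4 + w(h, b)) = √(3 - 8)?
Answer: 1479379 + I*√5/3 ≈ 1.4794e+6 + 0.74536*I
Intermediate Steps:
w(h, b) = -4 + I*√5/3 (w(h, b) = -4 + √(3 - 8)/3 = -4 + √(-5)/3 = -4 + (I*√5)/3 = -4 + I*√5/3)
m(V) = -2 + 2*V² + I*√5/3 (m(V) = 2 + ((V² + V*V) + (-4 + I*√5/3)) = 2 + ((V² + V²) + (-4 + I*√5/3)) = 2 + (2*V² + (-4 + I*√5/3)) = 2 + (-4 + 2*V² + I*√5/3) = -2 + 2*V² + I*√5/3)
(-487586 + 737655) + m(-784) = (-487586 + 737655) + (-2 + 2*(-784)² + I*√5/3) = 250069 + (-2 + 2*614656 + I*√5/3) = 250069 + (-2 + 1229312 + I*√5/3) = 250069 + (1229310 + I*√5/3) = 1479379 + I*√5/3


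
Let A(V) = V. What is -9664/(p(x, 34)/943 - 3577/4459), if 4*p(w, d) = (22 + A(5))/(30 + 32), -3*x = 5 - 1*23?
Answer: 205665614336/17069615 ≈ 12049.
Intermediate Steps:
x = 6 (x = -(5 - 1*23)/3 = -(5 - 23)/3 = -⅓*(-18) = 6)
p(w, d) = 27/248 (p(w, d) = ((22 + 5)/(30 + 32))/4 = (27/62)/4 = (27*(1/62))/4 = (¼)*(27/62) = 27/248)
-9664/(p(x, 34)/943 - 3577/4459) = -9664/((27/248)/943 - 3577/4459) = -9664/((27/248)*(1/943) - 3577*1/4459) = -9664/(27/233864 - 73/91) = -9664/(-17069615/21281624) = -9664*(-21281624/17069615) = 205665614336/17069615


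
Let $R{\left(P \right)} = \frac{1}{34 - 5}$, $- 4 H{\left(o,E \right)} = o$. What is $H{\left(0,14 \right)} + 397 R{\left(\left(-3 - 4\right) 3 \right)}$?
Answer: $\frac{397}{29} \approx 13.69$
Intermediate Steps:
$H{\left(o,E \right)} = - \frac{o}{4}$
$R{\left(P \right)} = \frac{1}{29}$
$H{\left(0,14 \right)} + 397 R{\left(\left(-3 - 4\right) 3 \right)} = \left(- \frac{1}{4}\right) 0 + 397 \cdot \frac{1}{29} = 0 + \frac{397}{29} = \frac{397}{29}$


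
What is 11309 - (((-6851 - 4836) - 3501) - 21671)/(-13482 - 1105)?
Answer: 5687156/503 ≈ 11306.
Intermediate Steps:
11309 - (((-6851 - 4836) - 3501) - 21671)/(-13482 - 1105) = 11309 - ((-11687 - 3501) - 21671)/(-14587) = 11309 - (-15188 - 21671)*(-1)/14587 = 11309 - (-36859)*(-1)/14587 = 11309 - 1*1271/503 = 11309 - 1271/503 = 5687156/503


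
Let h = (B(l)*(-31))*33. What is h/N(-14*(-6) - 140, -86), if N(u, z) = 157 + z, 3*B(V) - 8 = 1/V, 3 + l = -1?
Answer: -10571/284 ≈ -37.222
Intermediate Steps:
l = -4 (l = -3 - 1 = -4)
B(V) = 8/3 + 1/(3*V)
h = -10571/4 (h = (((1/3)*(1 + 8*(-4))/(-4))*(-31))*33 = (((1/3)*(-1/4)*(1 - 32))*(-31))*33 = (((1/3)*(-1/4)*(-31))*(-31))*33 = ((31/12)*(-31))*33 = -961/12*33 = -10571/4 ≈ -2642.8)
h/N(-14*(-6) - 140, -86) = -10571/(4*(157 - 86)) = -10571/4/71 = -10571/4*1/71 = -10571/284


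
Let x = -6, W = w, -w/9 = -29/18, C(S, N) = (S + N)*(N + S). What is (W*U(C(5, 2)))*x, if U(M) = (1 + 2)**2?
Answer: -783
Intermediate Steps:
C(S, N) = (N + S)**2 (C(S, N) = (N + S)*(N + S) = (N + S)**2)
w = 29/2 (w = -(-261)/18 = -9*(-29/18) = 29/2 ≈ 14.500)
U(M) = 9 (U(M) = 3**2 = 9)
W = 29/2 ≈ 14.500
(W*U(C(5, 2)))*x = ((29/2)*9)*(-6) = (261/2)*(-6) = -783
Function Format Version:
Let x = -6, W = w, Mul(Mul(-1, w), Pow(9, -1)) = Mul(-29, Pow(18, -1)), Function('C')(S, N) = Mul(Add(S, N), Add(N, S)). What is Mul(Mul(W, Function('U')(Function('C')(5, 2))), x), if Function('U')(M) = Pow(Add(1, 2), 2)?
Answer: -783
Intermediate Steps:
Function('C')(S, N) = Pow(Add(N, S), 2) (Function('C')(S, N) = Mul(Add(N, S), Add(N, S)) = Pow(Add(N, S), 2))
w = Rational(29, 2) (w = Mul(-9, Mul(-29, Pow(18, -1))) = Mul(-9, Mul(-29, Rational(1, 18))) = Mul(-9, Rational(-29, 18)) = Rational(29, 2) ≈ 14.500)
Function('U')(M) = 9 (Function('U')(M) = Pow(3, 2) = 9)
W = Rational(29, 2) ≈ 14.500
Mul(Mul(W, Function('U')(Function('C')(5, 2))), x) = Mul(Mul(Rational(29, 2), 9), -6) = Mul(Rational(261, 2), -6) = -783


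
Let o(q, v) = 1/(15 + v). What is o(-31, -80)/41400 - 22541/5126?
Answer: -30328918063/6897033000 ≈ -4.3974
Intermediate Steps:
o(-31, -80)/41400 - 22541/5126 = 1/((15 - 80)*41400) - 22541/5126 = (1/41400)/(-65) - 22541*1/5126 = -1/65*1/41400 - 22541/5126 = -1/2691000 - 22541/5126 = -30328918063/6897033000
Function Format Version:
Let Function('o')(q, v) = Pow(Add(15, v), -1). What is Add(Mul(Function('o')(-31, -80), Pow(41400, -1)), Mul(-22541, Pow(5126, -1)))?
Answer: Rational(-30328918063, 6897033000) ≈ -4.3974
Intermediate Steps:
Add(Mul(Function('o')(-31, -80), Pow(41400, -1)), Mul(-22541, Pow(5126, -1))) = Add(Mul(Pow(Add(15, -80), -1), Pow(41400, -1)), Mul(-22541, Pow(5126, -1))) = Add(Mul(Pow(-65, -1), Rational(1, 41400)), Mul(-22541, Rational(1, 5126))) = Add(Mul(Rational(-1, 65), Rational(1, 41400)), Rational(-22541, 5126)) = Add(Rational(-1, 2691000), Rational(-22541, 5126)) = Rational(-30328918063, 6897033000)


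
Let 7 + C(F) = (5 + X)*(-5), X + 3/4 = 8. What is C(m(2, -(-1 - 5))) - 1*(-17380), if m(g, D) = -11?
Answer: 69247/4 ≈ 17312.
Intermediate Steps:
X = 29/4 (X = -¾ + 8 = 29/4 ≈ 7.2500)
C(F) = -273/4 (C(F) = -7 + (5 + 29/4)*(-5) = -7 + (49/4)*(-5) = -7 - 245/4 = -273/4)
C(m(2, -(-1 - 5))) - 1*(-17380) = -273/4 - 1*(-17380) = -273/4 + 17380 = 69247/4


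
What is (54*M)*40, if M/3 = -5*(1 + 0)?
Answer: -32400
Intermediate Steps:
M = -15 (M = 3*(-5*(1 + 0)) = 3*(-5*1) = 3*(-5) = -15)
(54*M)*40 = (54*(-15))*40 = -810*40 = -32400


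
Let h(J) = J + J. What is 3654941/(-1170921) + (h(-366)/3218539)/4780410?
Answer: -9372448064558387627/3002619265272271965 ≈ -3.1214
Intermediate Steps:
h(J) = 2*J
3654941/(-1170921) + (h(-366)/3218539)/4780410 = 3654941/(-1170921) + ((2*(-366))/3218539)/4780410 = 3654941*(-1/1170921) - 732*1/3218539*(1/4780410) = -3654941/1170921 - 732/3218539*1/4780410 = -3654941/1170921 - 122/2564322670165 = -9372448064558387627/3002619265272271965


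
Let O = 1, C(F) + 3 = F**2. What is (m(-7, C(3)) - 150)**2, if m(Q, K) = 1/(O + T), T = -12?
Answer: 2725801/121 ≈ 22527.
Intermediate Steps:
C(F) = -3 + F**2
m(Q, K) = -1/11 (m(Q, K) = 1/(1 - 12) = 1/(-11) = -1/11)
(m(-7, C(3)) - 150)**2 = (-1/11 - 150)**2 = (-1651/11)**2 = 2725801/121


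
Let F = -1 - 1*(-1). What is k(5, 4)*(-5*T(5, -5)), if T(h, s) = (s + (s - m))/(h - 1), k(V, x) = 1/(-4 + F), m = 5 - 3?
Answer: -15/4 ≈ -3.7500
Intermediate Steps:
m = 2
F = 0 (F = -1 + 1 = 0)
k(V, x) = -¼ (k(V, x) = 1/(-4 + 0) = 1/(-4) = -¼)
T(h, s) = (-2 + 2*s)/(-1 + h) (T(h, s) = (s + (s - 1*2))/(h - 1) = (s + (s - 2))/(-1 + h) = (s + (-2 + s))/(-1 + h) = (-2 + 2*s)/(-1 + h))
k(5, 4)*(-5*T(5, -5)) = -(-5)*2*(-1 - 5)/(-1 + 5)/4 = -(-5)*2*(-6)/4/4 = -(-5)*2*(¼)*(-6)/4 = -(-5)*(-3)/4 = -¼*15 = -15/4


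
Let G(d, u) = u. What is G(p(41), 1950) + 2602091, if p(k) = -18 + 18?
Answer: 2604041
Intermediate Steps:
p(k) = 0
G(p(41), 1950) + 2602091 = 1950 + 2602091 = 2604041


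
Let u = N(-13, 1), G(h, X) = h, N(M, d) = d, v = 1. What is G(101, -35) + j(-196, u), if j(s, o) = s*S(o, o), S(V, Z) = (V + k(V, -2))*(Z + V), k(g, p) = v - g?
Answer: -291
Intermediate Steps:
u = 1
k(g, p) = 1 - g
S(V, Z) = V + Z (S(V, Z) = (V + (1 - V))*(Z + V) = 1*(V + Z) = V + Z)
j(s, o) = 2*o*s (j(s, o) = s*(o + o) = s*(2*o) = 2*o*s)
G(101, -35) + j(-196, u) = 101 + 2*1*(-196) = 101 - 392 = -291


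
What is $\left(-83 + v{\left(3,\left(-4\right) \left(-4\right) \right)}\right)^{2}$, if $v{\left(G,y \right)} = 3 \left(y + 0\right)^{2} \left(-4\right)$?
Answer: $9954025$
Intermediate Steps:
$v{\left(G,y \right)} = - 12 y^{2}$ ($v{\left(G,y \right)} = 3 y^{2} \left(-4\right) = - 12 y^{2}$)
$\left(-83 + v{\left(3,\left(-4\right) \left(-4\right) \right)}\right)^{2} = \left(-83 - 12 \left(\left(-4\right) \left(-4\right)\right)^{2}\right)^{2} = \left(-83 - 12 \cdot 16^{2}\right)^{2} = \left(-83 - 3072\right)^{2} = \left(-3155\right)^{2} = 9954025$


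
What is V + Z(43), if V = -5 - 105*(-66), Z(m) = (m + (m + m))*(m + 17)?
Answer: 14665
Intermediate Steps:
Z(m) = 3*m*(17 + m) (Z(m) = (m + 2*m)*(17 + m) = (3*m)*(17 + m) = 3*m*(17 + m))
V = 6925 (V = -5 + 6930 = 6925)
V + Z(43) = 6925 + 3*43*(17 + 43) = 6925 + 3*43*60 = 6925 + 7740 = 14665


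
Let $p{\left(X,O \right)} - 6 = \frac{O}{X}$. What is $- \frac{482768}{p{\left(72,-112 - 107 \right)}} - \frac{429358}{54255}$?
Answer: $- \frac{628652352578}{3852105} \approx -1.632 \cdot 10^{5}$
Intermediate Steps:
$p{\left(X,O \right)} = 6 + \frac{O}{X}$
$- \frac{482768}{p{\left(72,-112 - 107 \right)}} - \frac{429358}{54255} = - \frac{482768}{6 + \frac{-112 - 107}{72}} - \frac{429358}{54255} = - \frac{482768}{6 + \left(-112 - 107\right) \frac{1}{72}} - \frac{429358}{54255} = - \frac{482768}{6 - \frac{73}{24}} - \frac{429358}{54255} = - \frac{482768}{\frac{71}{24}} - \frac{429358}{54255} = \left(-482768\right) \frac{24}{71} - \frac{429358}{54255} = - \frac{11586432}{71} - \frac{429358}{54255} = - \frac{628652352578}{3852105}$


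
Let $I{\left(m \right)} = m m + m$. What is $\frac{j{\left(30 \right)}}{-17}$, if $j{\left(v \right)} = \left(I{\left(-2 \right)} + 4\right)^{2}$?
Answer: $- \frac{36}{17} \approx -2.1176$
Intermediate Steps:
$I{\left(m \right)} = m + m^{2}$ ($I{\left(m \right)} = m^{2} + m = m + m^{2}$)
$j{\left(v \right)} = 36$ ($j{\left(v \right)} = \left(- 2 \left(1 - 2\right) + 4\right)^{2} = \left(\left(-2\right) \left(-1\right) + 4\right)^{2} = \left(2 + 4\right)^{2} = 6^{2} = 36$)
$\frac{j{\left(30 \right)}}{-17} = \frac{36}{-17} = 36 \left(- \frac{1}{17}\right) = - \frac{36}{17}$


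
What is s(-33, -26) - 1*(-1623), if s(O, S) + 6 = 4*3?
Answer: 1629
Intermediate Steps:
s(O, S) = 6 (s(O, S) = -6 + 4*3 = -6 + 12 = 6)
s(-33, -26) - 1*(-1623) = 6 - 1*(-1623) = 6 + 1623 = 1629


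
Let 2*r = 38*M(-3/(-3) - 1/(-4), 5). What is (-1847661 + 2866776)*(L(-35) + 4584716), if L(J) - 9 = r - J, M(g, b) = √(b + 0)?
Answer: 4672397687400 + 19363185*√5 ≈ 4.6724e+12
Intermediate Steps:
M(g, b) = √b
r = 19*√5 (r = (38*√5)/2 = 19*√5 ≈ 42.485)
L(J) = 9 - J + 19*√5 (L(J) = 9 + (19*√5 - J) = 9 + (-J + 19*√5) = 9 - J + 19*√5)
(-1847661 + 2866776)*(L(-35) + 4584716) = (-1847661 + 2866776)*((9 - 1*(-35) + 19*√5) + 4584716) = 1019115*((9 + 35 + 19*√5) + 4584716) = 1019115*((44 + 19*√5) + 4584716) = 1019115*(4584760 + 19*√5) = 4672397687400 + 19363185*√5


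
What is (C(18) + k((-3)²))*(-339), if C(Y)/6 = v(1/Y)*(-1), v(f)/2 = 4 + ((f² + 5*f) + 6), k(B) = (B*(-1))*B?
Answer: 623534/9 ≈ 69282.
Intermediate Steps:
k(B) = -B² (k(B) = (-B)*B = -B²)
v(f) = 20 + 2*f² + 10*f (v(f) = 2*(4 + ((f² + 5*f) + 6)) = 2*(4 + (6 + f² + 5*f)) = 2*(10 + f² + 5*f) = 20 + 2*f² + 10*f)
C(Y) = -120 - 60/Y - 12/Y² (C(Y) = 6*((20 + 2*(1/Y)² + 10/Y)*(-1)) = 6*((20 + 2/Y² + 10/Y)*(-1)) = 6*(-20 - 10/Y - 2/Y²) = -120 - 60/Y - 12/Y²)
(C(18) + k((-3)²))*(-339) = ((-120 - 60/18 - 12/18²) - ((-3)²)²)*(-339) = ((-120 - 60*1/18 - 12*1/324) - 1*9²)*(-339) = ((-120 - 10/3 - 1/27) - 1*81)*(-339) = (-3331/27 - 81)*(-339) = -5518/27*(-339) = 623534/9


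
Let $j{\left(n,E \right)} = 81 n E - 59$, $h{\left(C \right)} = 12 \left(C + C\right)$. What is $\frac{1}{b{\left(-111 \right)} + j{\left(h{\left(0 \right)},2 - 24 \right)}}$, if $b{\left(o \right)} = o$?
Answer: $- \frac{1}{170} \approx -0.0058824$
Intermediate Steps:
$h{\left(C \right)} = 24 C$ ($h{\left(C \right)} = 12 \cdot 2 C = 24 C$)
$j{\left(n,E \right)} = -59 + 81 E n$ ($j{\left(n,E \right)} = 81 E n - 59 = -59 + 81 E n$)
$\frac{1}{b{\left(-111 \right)} + j{\left(h{\left(0 \right)},2 - 24 \right)}} = \frac{1}{-111 - \left(59 - 81 \left(2 - 24\right) 24 \cdot 0\right)} = \frac{1}{-111 - \left(59 - 81 \left(2 - 24\right) 0\right)} = \frac{1}{-111 - \left(59 + 1782 \cdot 0\right)} = \frac{1}{-111 + \left(-59 + 0\right)} = \frac{1}{-111 - 59} = \frac{1}{-170} = - \frac{1}{170}$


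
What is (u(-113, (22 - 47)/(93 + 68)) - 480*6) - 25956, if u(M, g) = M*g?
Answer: -4639771/161 ≈ -28818.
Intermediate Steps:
(u(-113, (22 - 47)/(93 + 68)) - 480*6) - 25956 = (-113*(22 - 47)/(93 + 68) - 480*6) - 25956 = (-(-2825)/161 - 2880) - 25956 = (-113*(-25/161) - 2880) - 25956 = (2825/161 - 2880) - 25956 = -460855/161 - 25956 = -4639771/161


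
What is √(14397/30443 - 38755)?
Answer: 2*I*√8979193810531/30443 ≈ 196.86*I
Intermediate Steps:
√(14397/30443 - 38755) = √(-1179804068/30443) = 2*I*√8979193810531/30443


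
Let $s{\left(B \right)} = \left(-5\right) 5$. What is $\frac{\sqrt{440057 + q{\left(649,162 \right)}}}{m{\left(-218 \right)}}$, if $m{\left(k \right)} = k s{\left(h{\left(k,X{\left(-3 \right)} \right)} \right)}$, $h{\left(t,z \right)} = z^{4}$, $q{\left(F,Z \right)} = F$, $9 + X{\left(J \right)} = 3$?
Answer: $\frac{7 \sqrt{8994}}{5450} \approx 0.12181$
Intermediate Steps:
$X{\left(J \right)} = -6$ ($X{\left(J \right)} = -9 + 3 = -6$)
$s{\left(B \right)} = -25$
$m{\left(k \right)} = - 25 k$ ($m{\left(k \right)} = k \left(-25\right) = - 25 k$)
$\frac{\sqrt{440057 + q{\left(649,162 \right)}}}{m{\left(-218 \right)}} = \frac{\sqrt{440057 + 649}}{\left(-25\right) \left(-218\right)} = \frac{\sqrt{440706}}{5450} = 7 \sqrt{8994} \cdot \frac{1}{5450} = \frac{7 \sqrt{8994}}{5450}$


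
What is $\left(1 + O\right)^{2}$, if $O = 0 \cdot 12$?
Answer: $1$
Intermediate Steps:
$O = 0$
$\left(1 + O\right)^{2} = \left(1 + 0\right)^{2} = 1^{2} = 1$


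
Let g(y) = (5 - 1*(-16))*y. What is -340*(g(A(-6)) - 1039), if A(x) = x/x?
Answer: 346120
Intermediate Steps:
A(x) = 1
g(y) = 21*y (g(y) = (5 + 16)*y = 21*y)
-340*(g(A(-6)) - 1039) = -340*(21*1 - 1039) = -340*(21 - 1039) = -340*(-1018) = 346120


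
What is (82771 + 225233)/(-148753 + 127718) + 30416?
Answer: 639492556/21035 ≈ 30401.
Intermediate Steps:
(82771 + 225233)/(-148753 + 127718) + 30416 = 308004/(-21035) + 30416 = 308004*(-1/21035) + 30416 = -308004/21035 + 30416 = 639492556/21035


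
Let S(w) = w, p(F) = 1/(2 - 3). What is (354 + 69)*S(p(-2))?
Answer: -423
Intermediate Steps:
p(F) = -1 (p(F) = 1/(-1) = -1)
(354 + 69)*S(p(-2)) = (354 + 69)*(-1) = 423*(-1) = -423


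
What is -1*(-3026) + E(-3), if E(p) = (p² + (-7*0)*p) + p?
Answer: 3032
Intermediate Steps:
E(p) = p + p² (E(p) = (p² + 0*p) + p = (p² + 0) + p = p² + p = p + p²)
-1*(-3026) + E(-3) = -1*(-3026) - 3*(1 - 3) = 3026 - 3*(-2) = 3026 + 6 = 3032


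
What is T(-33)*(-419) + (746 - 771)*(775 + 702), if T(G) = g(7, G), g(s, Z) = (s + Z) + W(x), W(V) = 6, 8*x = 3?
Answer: -28545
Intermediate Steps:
x = 3/8 (x = (⅛)*3 = 3/8 ≈ 0.37500)
g(s, Z) = 6 + Z + s (g(s, Z) = (s + Z) + 6 = (Z + s) + 6 = 6 + Z + s)
T(G) = 13 + G (T(G) = 6 + G + 7 = 13 + G)
T(-33)*(-419) + (746 - 771)*(775 + 702) = (13 - 33)*(-419) + (746 - 771)*(775 + 702) = -20*(-419) - 25*1477 = 8380 - 36925 = -28545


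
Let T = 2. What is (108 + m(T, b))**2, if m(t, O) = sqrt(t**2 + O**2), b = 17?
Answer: (108 + sqrt(293))**2 ≈ 15654.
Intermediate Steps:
m(t, O) = sqrt(O**2 + t**2)
(108 + m(T, b))**2 = (108 + sqrt(17**2 + 2**2))**2 = (108 + sqrt(289 + 4))**2 = (108 + sqrt(293))**2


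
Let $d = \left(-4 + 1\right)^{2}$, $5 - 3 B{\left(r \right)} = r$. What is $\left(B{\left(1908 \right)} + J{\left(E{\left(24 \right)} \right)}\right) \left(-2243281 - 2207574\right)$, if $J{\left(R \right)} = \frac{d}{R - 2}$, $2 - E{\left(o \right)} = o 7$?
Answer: $\frac{474358773335}{168} \approx 2.8236 \cdot 10^{9}$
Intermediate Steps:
$E{\left(o \right)} = 2 - 7 o$ ($E{\left(o \right)} = 2 - o 7 = 2 - 7 o$)
$B{\left(r \right)} = \frac{5}{3} - \frac{r}{3}$
$d = 9$ ($d = \left(-3\right)^{2} = 9$)
$J{\left(R \right)} = \frac{9}{-2 + R}$ ($J{\left(R \right)} = \frac{1}{R - 2} \cdot 9 = \frac{1}{-2 + R} 9 = \frac{9}{-2 + R}$)
$\left(B{\left(1908 \right)} + J{\left(E{\left(24 \right)} \right)}\right) \left(-2243281 - 2207574\right) = \left(\left(\frac{5}{3} - 636\right) + \frac{9}{-2 + \left(2 - 168\right)}\right) \left(-2243281 - 2207574\right) = \left(\left(\frac{5}{3} - 636\right) + \frac{9}{-2 + \left(2 - 168\right)}\right) \left(-4450855\right) = \left(- \frac{1903}{3} + \frac{9}{-2 - 166}\right) \left(-4450855\right) = \left(- \frac{1903}{3} + \frac{9}{-168}\right) \left(-4450855\right) = \left(- \frac{1903}{3} + 9 \left(- \frac{1}{168}\right)\right) \left(-4450855\right) = \left(- \frac{1903}{3} - \frac{3}{56}\right) \left(-4450855\right) = \left(- \frac{106577}{168}\right) \left(-4450855\right) = \frac{474358773335}{168}$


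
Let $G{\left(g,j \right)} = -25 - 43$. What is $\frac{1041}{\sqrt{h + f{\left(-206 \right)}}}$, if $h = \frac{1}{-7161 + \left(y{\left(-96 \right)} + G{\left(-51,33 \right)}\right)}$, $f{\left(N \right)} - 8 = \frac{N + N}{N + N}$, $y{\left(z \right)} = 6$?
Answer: $\frac{1041 \sqrt{469538338}}{65006} \approx 347.0$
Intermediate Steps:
$f{\left(N \right)} = 9$ ($f{\left(N \right)} = 8 + \frac{N + N}{N + N} = 8 + \frac{2 N}{2 N} = 8 + 2 N \frac{1}{2 N} = 8 + 1 = 9$)
$G{\left(g,j \right)} = -68$ ($G{\left(g,j \right)} = -25 - 43 = -68$)
$h = - \frac{1}{7223}$ ($h = \frac{1}{-7161 + \left(6 - 68\right)} = \frac{1}{-7161 - 62} = \frac{1}{-7223} = - \frac{1}{7223} \approx -0.00013845$)
$\frac{1041}{\sqrt{h + f{\left(-206 \right)}}} = \frac{1041}{\sqrt{- \frac{1}{7223} + 9}} = \frac{1041}{\sqrt{\frac{65006}{7223}}} = \frac{1041}{\frac{1}{7223} \sqrt{469538338}} = 1041 \frac{\sqrt{469538338}}{65006} = \frac{1041 \sqrt{469538338}}{65006}$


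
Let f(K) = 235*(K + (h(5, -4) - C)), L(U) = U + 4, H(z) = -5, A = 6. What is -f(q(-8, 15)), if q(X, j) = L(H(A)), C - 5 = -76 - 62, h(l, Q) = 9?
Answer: -33135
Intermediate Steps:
C = -133 (C = 5 + (-76 - 62) = 5 - 138 = -133)
L(U) = 4 + U
q(X, j) = -1 (q(X, j) = 4 - 5 = -1)
f(K) = 33370 + 235*K (f(K) = 235*(K + (9 - 1*(-133))) = 235*(K + (9 + 133)) = 235*(K + 142) = 235*(142 + K) = 33370 + 235*K)
-f(q(-8, 15)) = -(33370 + 235*(-1)) = -(33370 - 235) = -1*33135 = -33135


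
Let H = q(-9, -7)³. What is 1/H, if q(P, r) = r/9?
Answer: -729/343 ≈ -2.1254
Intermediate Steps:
q(P, r) = r/9 (q(P, r) = r*(⅑) = r/9)
H = -343/729 (H = ((⅑)*(-7))³ = (-7/9)³ = -343/729 ≈ -0.47051)
1/H = 1/(-343/729) = -729/343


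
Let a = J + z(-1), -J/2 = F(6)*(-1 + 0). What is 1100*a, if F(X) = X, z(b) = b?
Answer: 12100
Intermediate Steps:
J = 12 (J = -12*(-1 + 0) = -12*(-1) = -2*(-6) = 12)
a = 11 (a = 12 - 1 = 11)
1100*a = 1100*11 = 12100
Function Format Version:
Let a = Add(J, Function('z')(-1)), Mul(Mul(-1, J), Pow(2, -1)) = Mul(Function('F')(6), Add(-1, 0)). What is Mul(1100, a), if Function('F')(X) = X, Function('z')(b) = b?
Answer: 12100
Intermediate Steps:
J = 12 (J = Mul(-2, Mul(6, Add(-1, 0))) = Mul(-2, Mul(6, -1)) = Mul(-2, -6) = 12)
a = 11 (a = Add(12, -1) = 11)
Mul(1100, a) = Mul(1100, 11) = 12100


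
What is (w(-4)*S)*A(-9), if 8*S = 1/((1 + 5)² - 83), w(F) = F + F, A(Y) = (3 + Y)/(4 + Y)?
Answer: 6/235 ≈ 0.025532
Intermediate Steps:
A(Y) = (3 + Y)/(4 + Y)
w(F) = 2*F
S = -1/376 (S = 1/(8*((1 + 5)² - 83)) = 1/(8*(6² - 83)) = 1/(8*(36 - 83)) = (⅛)/(-47) = (⅛)*(-1/47) = -1/376 ≈ -0.0026596)
(w(-4)*S)*A(-9) = ((2*(-4))*(-1/376))*((3 - 9)/(4 - 9)) = (-8*(-1/376))*(-6/(-5)) = (-⅕*(-6))/47 = (1/47)*(6/5) = 6/235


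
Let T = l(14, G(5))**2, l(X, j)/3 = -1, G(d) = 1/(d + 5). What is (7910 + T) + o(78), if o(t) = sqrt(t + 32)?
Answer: 7919 + sqrt(110) ≈ 7929.5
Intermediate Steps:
G(d) = 1/(5 + d)
l(X, j) = -3 (l(X, j) = 3*(-1) = -3)
T = 9 (T = (-3)**2 = 9)
o(t) = sqrt(32 + t)
(7910 + T) + o(78) = (7910 + 9) + sqrt(32 + 78) = 7919 + sqrt(110)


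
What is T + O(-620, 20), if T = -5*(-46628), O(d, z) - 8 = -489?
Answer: 232659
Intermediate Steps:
O(d, z) = -481 (O(d, z) = 8 - 489 = -481)
T = 233140
T + O(-620, 20) = 233140 - 481 = 232659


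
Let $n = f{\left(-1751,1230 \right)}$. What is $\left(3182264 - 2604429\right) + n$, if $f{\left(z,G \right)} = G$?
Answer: $579065$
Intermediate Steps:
$n = 1230$
$\left(3182264 - 2604429\right) + n = \left(3182264 - 2604429\right) + 1230 = 577835 + 1230 = 579065$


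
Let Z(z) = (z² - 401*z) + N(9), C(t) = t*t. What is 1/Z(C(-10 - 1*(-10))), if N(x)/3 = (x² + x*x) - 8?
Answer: 1/462 ≈ 0.0021645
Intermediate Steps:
N(x) = -24 + 6*x² (N(x) = 3*((x² + x*x) - 8) = 3*((x² + x²) - 8) = 3*(2*x² - 8) = 3*(-8 + 2*x²) = -24 + 6*x²)
C(t) = t²
Z(z) = 462 + z² - 401*z (Z(z) = (z² - 401*z) + (-24 + 6*9²) = (z² - 401*z) + (-24 + 6*81) = (z² - 401*z) + (-24 + 486) = (z² - 401*z) + 462 = 462 + z² - 401*z)
1/Z(C(-10 - 1*(-10))) = 1/(462 + ((-10 - 1*(-10))²)² - 401*(-10 - 1*(-10))²) = 1/(462 + ((-10 + 10)²)² - 401*(-10 + 10)²) = 1/(462 + (0²)² - 401*0²) = 1/(462 + 0² - 401*0) = 1/(462 + 0 + 0) = 1/462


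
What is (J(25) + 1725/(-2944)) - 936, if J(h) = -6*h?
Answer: -139083/128 ≈ -1086.6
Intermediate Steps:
(J(25) + 1725/(-2944)) - 936 = (-6*25 + 1725/(-2944)) - 936 = (-150 + 1725*(-1/2944)) - 936 = (-150 - 75/128) - 936 = -19275/128 - 936 = -139083/128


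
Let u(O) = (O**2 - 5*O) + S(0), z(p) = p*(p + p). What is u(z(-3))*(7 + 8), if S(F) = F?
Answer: 3510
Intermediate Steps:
z(p) = 2*p**2 (z(p) = p*(2*p) = 2*p**2)
u(O) = O**2 - 5*O (u(O) = (O**2 - 5*O) + 0 = O**2 - 5*O)
u(z(-3))*(7 + 8) = ((2*(-3)**2)*(-5 + 2*(-3)**2))*(7 + 8) = ((2*9)*(-5 + 2*9))*15 = (18*(-5 + 18))*15 = (18*13)*15 = 234*15 = 3510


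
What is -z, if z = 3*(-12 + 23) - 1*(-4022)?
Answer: -4055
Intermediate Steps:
z = 4055 (z = 3*11 + 4022 = 33 + 4022 = 4055)
-z = -1*4055 = -4055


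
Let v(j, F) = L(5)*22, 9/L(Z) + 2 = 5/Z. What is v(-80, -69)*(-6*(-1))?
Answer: -1188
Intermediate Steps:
L(Z) = 9/(-2 + 5/Z)
v(j, F) = -198 (v(j, F) = -9*5/(-5 + 2*5)*22 = -9*5/(-5 + 10)*22 = -9*5/5*22 = -9*5*1/5*22 = -9*22 = -198)
v(-80, -69)*(-6*(-1)) = -(-1188)*(-1) = -198*6 = -1188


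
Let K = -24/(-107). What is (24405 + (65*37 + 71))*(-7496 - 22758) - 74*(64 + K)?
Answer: -87019090346/107 ≈ -8.1326e+8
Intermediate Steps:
K = 24/107 (K = -24*(-1/107) = 24/107 ≈ 0.22430)
(24405 + (65*37 + 71))*(-7496 - 22758) - 74*(64 + K) = (24405 + (65*37 + 71))*(-7496 - 22758) - 74*(64 + 24/107) = (24405 + (2405 + 71))*(-30254) - 74*6872/107 = (24405 + 2476)*(-30254) - 508528/107 = 26881*(-30254) - 508528/107 = -813257774 - 508528/107 = -87019090346/107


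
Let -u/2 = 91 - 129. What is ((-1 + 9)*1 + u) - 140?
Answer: -56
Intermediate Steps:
u = 76 (u = -2*(91 - 129) = -2*(-38) = 76)
((-1 + 9)*1 + u) - 140 = ((-1 + 9)*1 + 76) - 140 = (8*1 + 76) - 140 = (8 + 76) - 140 = 84 - 140 = -56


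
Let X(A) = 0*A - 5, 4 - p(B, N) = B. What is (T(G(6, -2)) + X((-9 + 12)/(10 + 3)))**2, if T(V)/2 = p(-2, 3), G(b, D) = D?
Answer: 49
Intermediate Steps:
p(B, N) = 4 - B
T(V) = 12 (T(V) = 2*(4 - 1*(-2)) = 2*(4 + 2) = 2*6 = 12)
X(A) = -5 (X(A) = 0 - 5 = -5)
(T(G(6, -2)) + X((-9 + 12)/(10 + 3)))**2 = (12 - 5)**2 = 7**2 = 49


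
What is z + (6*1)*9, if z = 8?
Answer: 62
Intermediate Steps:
z + (6*1)*9 = 8 + (6*1)*9 = 8 + 6*9 = 8 + 54 = 62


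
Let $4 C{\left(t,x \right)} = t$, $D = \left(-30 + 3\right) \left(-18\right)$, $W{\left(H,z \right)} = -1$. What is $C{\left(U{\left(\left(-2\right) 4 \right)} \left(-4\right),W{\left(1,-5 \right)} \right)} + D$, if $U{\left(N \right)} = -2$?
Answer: $488$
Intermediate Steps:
$D = 486$ ($D = \left(-27\right) \left(-18\right) = 486$)
$C{\left(t,x \right)} = \frac{t}{4}$
$C{\left(U{\left(\left(-2\right) 4 \right)} \left(-4\right),W{\left(1,-5 \right)} \right)} + D = \frac{\left(-2\right) \left(-4\right)}{4} + 486 = \frac{1}{4} \cdot 8 + 486 = 2 + 486 = 488$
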